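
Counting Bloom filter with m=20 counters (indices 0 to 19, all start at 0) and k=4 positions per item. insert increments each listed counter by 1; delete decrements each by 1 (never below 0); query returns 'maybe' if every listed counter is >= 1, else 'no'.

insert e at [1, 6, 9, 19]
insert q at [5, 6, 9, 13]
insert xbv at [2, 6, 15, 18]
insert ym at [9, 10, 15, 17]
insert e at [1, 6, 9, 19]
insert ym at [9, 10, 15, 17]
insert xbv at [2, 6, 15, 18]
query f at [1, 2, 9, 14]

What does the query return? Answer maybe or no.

Step 1: insert e at [1, 6, 9, 19] -> counters=[0,1,0,0,0,0,1,0,0,1,0,0,0,0,0,0,0,0,0,1]
Step 2: insert q at [5, 6, 9, 13] -> counters=[0,1,0,0,0,1,2,0,0,2,0,0,0,1,0,0,0,0,0,1]
Step 3: insert xbv at [2, 6, 15, 18] -> counters=[0,1,1,0,0,1,3,0,0,2,0,0,0,1,0,1,0,0,1,1]
Step 4: insert ym at [9, 10, 15, 17] -> counters=[0,1,1,0,0,1,3,0,0,3,1,0,0,1,0,2,0,1,1,1]
Step 5: insert e at [1, 6, 9, 19] -> counters=[0,2,1,0,0,1,4,0,0,4,1,0,0,1,0,2,0,1,1,2]
Step 6: insert ym at [9, 10, 15, 17] -> counters=[0,2,1,0,0,1,4,0,0,5,2,0,0,1,0,3,0,2,1,2]
Step 7: insert xbv at [2, 6, 15, 18] -> counters=[0,2,2,0,0,1,5,0,0,5,2,0,0,1,0,4,0,2,2,2]
Query f: check counters[1]=2 counters[2]=2 counters[9]=5 counters[14]=0 -> no

Answer: no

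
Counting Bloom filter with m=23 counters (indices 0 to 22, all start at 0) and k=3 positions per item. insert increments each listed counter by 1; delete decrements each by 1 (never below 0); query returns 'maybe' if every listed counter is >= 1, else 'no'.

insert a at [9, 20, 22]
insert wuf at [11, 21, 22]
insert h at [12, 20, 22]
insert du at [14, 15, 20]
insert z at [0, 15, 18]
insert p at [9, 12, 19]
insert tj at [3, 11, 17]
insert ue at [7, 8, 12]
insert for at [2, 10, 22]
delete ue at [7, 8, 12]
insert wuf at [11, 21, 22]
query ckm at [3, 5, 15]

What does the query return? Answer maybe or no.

Answer: no

Derivation:
Step 1: insert a at [9, 20, 22] -> counters=[0,0,0,0,0,0,0,0,0,1,0,0,0,0,0,0,0,0,0,0,1,0,1]
Step 2: insert wuf at [11, 21, 22] -> counters=[0,0,0,0,0,0,0,0,0,1,0,1,0,0,0,0,0,0,0,0,1,1,2]
Step 3: insert h at [12, 20, 22] -> counters=[0,0,0,0,0,0,0,0,0,1,0,1,1,0,0,0,0,0,0,0,2,1,3]
Step 4: insert du at [14, 15, 20] -> counters=[0,0,0,0,0,0,0,0,0,1,0,1,1,0,1,1,0,0,0,0,3,1,3]
Step 5: insert z at [0, 15, 18] -> counters=[1,0,0,0,0,0,0,0,0,1,0,1,1,0,1,2,0,0,1,0,3,1,3]
Step 6: insert p at [9, 12, 19] -> counters=[1,0,0,0,0,0,0,0,0,2,0,1,2,0,1,2,0,0,1,1,3,1,3]
Step 7: insert tj at [3, 11, 17] -> counters=[1,0,0,1,0,0,0,0,0,2,0,2,2,0,1,2,0,1,1,1,3,1,3]
Step 8: insert ue at [7, 8, 12] -> counters=[1,0,0,1,0,0,0,1,1,2,0,2,3,0,1,2,0,1,1,1,3,1,3]
Step 9: insert for at [2, 10, 22] -> counters=[1,0,1,1,0,0,0,1,1,2,1,2,3,0,1,2,0,1,1,1,3,1,4]
Step 10: delete ue at [7, 8, 12] -> counters=[1,0,1,1,0,0,0,0,0,2,1,2,2,0,1,2,0,1,1,1,3,1,4]
Step 11: insert wuf at [11, 21, 22] -> counters=[1,0,1,1,0,0,0,0,0,2,1,3,2,0,1,2,0,1,1,1,3,2,5]
Query ckm: check counters[3]=1 counters[5]=0 counters[15]=2 -> no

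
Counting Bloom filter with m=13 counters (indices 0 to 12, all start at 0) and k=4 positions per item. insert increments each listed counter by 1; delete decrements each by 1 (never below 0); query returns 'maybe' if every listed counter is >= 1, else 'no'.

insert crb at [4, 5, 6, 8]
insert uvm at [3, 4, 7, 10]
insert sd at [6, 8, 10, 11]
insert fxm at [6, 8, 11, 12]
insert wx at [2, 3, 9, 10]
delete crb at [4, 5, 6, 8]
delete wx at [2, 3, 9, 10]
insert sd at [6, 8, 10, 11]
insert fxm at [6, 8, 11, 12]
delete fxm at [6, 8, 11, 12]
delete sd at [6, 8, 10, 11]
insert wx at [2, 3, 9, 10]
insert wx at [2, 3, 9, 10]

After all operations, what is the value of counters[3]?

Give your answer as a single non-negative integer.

Step 1: insert crb at [4, 5, 6, 8] -> counters=[0,0,0,0,1,1,1,0,1,0,0,0,0]
Step 2: insert uvm at [3, 4, 7, 10] -> counters=[0,0,0,1,2,1,1,1,1,0,1,0,0]
Step 3: insert sd at [6, 8, 10, 11] -> counters=[0,0,0,1,2,1,2,1,2,0,2,1,0]
Step 4: insert fxm at [6, 8, 11, 12] -> counters=[0,0,0,1,2,1,3,1,3,0,2,2,1]
Step 5: insert wx at [2, 3, 9, 10] -> counters=[0,0,1,2,2,1,3,1,3,1,3,2,1]
Step 6: delete crb at [4, 5, 6, 8] -> counters=[0,0,1,2,1,0,2,1,2,1,3,2,1]
Step 7: delete wx at [2, 3, 9, 10] -> counters=[0,0,0,1,1,0,2,1,2,0,2,2,1]
Step 8: insert sd at [6, 8, 10, 11] -> counters=[0,0,0,1,1,0,3,1,3,0,3,3,1]
Step 9: insert fxm at [6, 8, 11, 12] -> counters=[0,0,0,1,1,0,4,1,4,0,3,4,2]
Step 10: delete fxm at [6, 8, 11, 12] -> counters=[0,0,0,1,1,0,3,1,3,0,3,3,1]
Step 11: delete sd at [6, 8, 10, 11] -> counters=[0,0,0,1,1,0,2,1,2,0,2,2,1]
Step 12: insert wx at [2, 3, 9, 10] -> counters=[0,0,1,2,1,0,2,1,2,1,3,2,1]
Step 13: insert wx at [2, 3, 9, 10] -> counters=[0,0,2,3,1,0,2,1,2,2,4,2,1]
Final counters=[0,0,2,3,1,0,2,1,2,2,4,2,1] -> counters[3]=3

Answer: 3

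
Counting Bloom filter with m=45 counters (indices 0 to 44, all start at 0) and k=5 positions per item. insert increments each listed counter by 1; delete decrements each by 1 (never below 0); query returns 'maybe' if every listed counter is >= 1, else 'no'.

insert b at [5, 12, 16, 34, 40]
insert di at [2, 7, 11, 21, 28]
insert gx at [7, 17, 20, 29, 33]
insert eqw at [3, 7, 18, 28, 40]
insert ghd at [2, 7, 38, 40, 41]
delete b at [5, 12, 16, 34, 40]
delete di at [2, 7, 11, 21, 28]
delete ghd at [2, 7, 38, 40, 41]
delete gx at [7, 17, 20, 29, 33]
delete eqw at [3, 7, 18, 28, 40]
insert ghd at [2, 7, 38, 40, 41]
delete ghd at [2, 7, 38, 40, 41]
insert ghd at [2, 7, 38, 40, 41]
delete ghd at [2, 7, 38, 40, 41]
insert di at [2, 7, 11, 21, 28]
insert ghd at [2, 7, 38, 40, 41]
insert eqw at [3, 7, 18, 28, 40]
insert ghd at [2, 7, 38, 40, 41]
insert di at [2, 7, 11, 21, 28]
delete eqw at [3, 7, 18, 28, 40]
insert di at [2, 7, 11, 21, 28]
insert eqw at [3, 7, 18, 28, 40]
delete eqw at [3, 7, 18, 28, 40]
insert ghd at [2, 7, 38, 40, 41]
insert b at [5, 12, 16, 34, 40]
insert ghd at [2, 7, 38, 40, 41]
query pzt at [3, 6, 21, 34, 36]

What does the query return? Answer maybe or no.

Answer: no

Derivation:
Step 1: insert b at [5, 12, 16, 34, 40] -> counters=[0,0,0,0,0,1,0,0,0,0,0,0,1,0,0,0,1,0,0,0,0,0,0,0,0,0,0,0,0,0,0,0,0,0,1,0,0,0,0,0,1,0,0,0,0]
Step 2: insert di at [2, 7, 11, 21, 28] -> counters=[0,0,1,0,0,1,0,1,0,0,0,1,1,0,0,0,1,0,0,0,0,1,0,0,0,0,0,0,1,0,0,0,0,0,1,0,0,0,0,0,1,0,0,0,0]
Step 3: insert gx at [7, 17, 20, 29, 33] -> counters=[0,0,1,0,0,1,0,2,0,0,0,1,1,0,0,0,1,1,0,0,1,1,0,0,0,0,0,0,1,1,0,0,0,1,1,0,0,0,0,0,1,0,0,0,0]
Step 4: insert eqw at [3, 7, 18, 28, 40] -> counters=[0,0,1,1,0,1,0,3,0,0,0,1,1,0,0,0,1,1,1,0,1,1,0,0,0,0,0,0,2,1,0,0,0,1,1,0,0,0,0,0,2,0,0,0,0]
Step 5: insert ghd at [2, 7, 38, 40, 41] -> counters=[0,0,2,1,0,1,0,4,0,0,0,1,1,0,0,0,1,1,1,0,1,1,0,0,0,0,0,0,2,1,0,0,0,1,1,0,0,0,1,0,3,1,0,0,0]
Step 6: delete b at [5, 12, 16, 34, 40] -> counters=[0,0,2,1,0,0,0,4,0,0,0,1,0,0,0,0,0,1,1,0,1,1,0,0,0,0,0,0,2,1,0,0,0,1,0,0,0,0,1,0,2,1,0,0,0]
Step 7: delete di at [2, 7, 11, 21, 28] -> counters=[0,0,1,1,0,0,0,3,0,0,0,0,0,0,0,0,0,1,1,0,1,0,0,0,0,0,0,0,1,1,0,0,0,1,0,0,0,0,1,0,2,1,0,0,0]
Step 8: delete ghd at [2, 7, 38, 40, 41] -> counters=[0,0,0,1,0,0,0,2,0,0,0,0,0,0,0,0,0,1,1,0,1,0,0,0,0,0,0,0,1,1,0,0,0,1,0,0,0,0,0,0,1,0,0,0,0]
Step 9: delete gx at [7, 17, 20, 29, 33] -> counters=[0,0,0,1,0,0,0,1,0,0,0,0,0,0,0,0,0,0,1,0,0,0,0,0,0,0,0,0,1,0,0,0,0,0,0,0,0,0,0,0,1,0,0,0,0]
Step 10: delete eqw at [3, 7, 18, 28, 40] -> counters=[0,0,0,0,0,0,0,0,0,0,0,0,0,0,0,0,0,0,0,0,0,0,0,0,0,0,0,0,0,0,0,0,0,0,0,0,0,0,0,0,0,0,0,0,0]
Step 11: insert ghd at [2, 7, 38, 40, 41] -> counters=[0,0,1,0,0,0,0,1,0,0,0,0,0,0,0,0,0,0,0,0,0,0,0,0,0,0,0,0,0,0,0,0,0,0,0,0,0,0,1,0,1,1,0,0,0]
Step 12: delete ghd at [2, 7, 38, 40, 41] -> counters=[0,0,0,0,0,0,0,0,0,0,0,0,0,0,0,0,0,0,0,0,0,0,0,0,0,0,0,0,0,0,0,0,0,0,0,0,0,0,0,0,0,0,0,0,0]
Step 13: insert ghd at [2, 7, 38, 40, 41] -> counters=[0,0,1,0,0,0,0,1,0,0,0,0,0,0,0,0,0,0,0,0,0,0,0,0,0,0,0,0,0,0,0,0,0,0,0,0,0,0,1,0,1,1,0,0,0]
Step 14: delete ghd at [2, 7, 38, 40, 41] -> counters=[0,0,0,0,0,0,0,0,0,0,0,0,0,0,0,0,0,0,0,0,0,0,0,0,0,0,0,0,0,0,0,0,0,0,0,0,0,0,0,0,0,0,0,0,0]
Step 15: insert di at [2, 7, 11, 21, 28] -> counters=[0,0,1,0,0,0,0,1,0,0,0,1,0,0,0,0,0,0,0,0,0,1,0,0,0,0,0,0,1,0,0,0,0,0,0,0,0,0,0,0,0,0,0,0,0]
Step 16: insert ghd at [2, 7, 38, 40, 41] -> counters=[0,0,2,0,0,0,0,2,0,0,0,1,0,0,0,0,0,0,0,0,0,1,0,0,0,0,0,0,1,0,0,0,0,0,0,0,0,0,1,0,1,1,0,0,0]
Step 17: insert eqw at [3, 7, 18, 28, 40] -> counters=[0,0,2,1,0,0,0,3,0,0,0,1,0,0,0,0,0,0,1,0,0,1,0,0,0,0,0,0,2,0,0,0,0,0,0,0,0,0,1,0,2,1,0,0,0]
Step 18: insert ghd at [2, 7, 38, 40, 41] -> counters=[0,0,3,1,0,0,0,4,0,0,0,1,0,0,0,0,0,0,1,0,0,1,0,0,0,0,0,0,2,0,0,0,0,0,0,0,0,0,2,0,3,2,0,0,0]
Step 19: insert di at [2, 7, 11, 21, 28] -> counters=[0,0,4,1,0,0,0,5,0,0,0,2,0,0,0,0,0,0,1,0,0,2,0,0,0,0,0,0,3,0,0,0,0,0,0,0,0,0,2,0,3,2,0,0,0]
Step 20: delete eqw at [3, 7, 18, 28, 40] -> counters=[0,0,4,0,0,0,0,4,0,0,0,2,0,0,0,0,0,0,0,0,0,2,0,0,0,0,0,0,2,0,0,0,0,0,0,0,0,0,2,0,2,2,0,0,0]
Step 21: insert di at [2, 7, 11, 21, 28] -> counters=[0,0,5,0,0,0,0,5,0,0,0,3,0,0,0,0,0,0,0,0,0,3,0,0,0,0,0,0,3,0,0,0,0,0,0,0,0,0,2,0,2,2,0,0,0]
Step 22: insert eqw at [3, 7, 18, 28, 40] -> counters=[0,0,5,1,0,0,0,6,0,0,0,3,0,0,0,0,0,0,1,0,0,3,0,0,0,0,0,0,4,0,0,0,0,0,0,0,0,0,2,0,3,2,0,0,0]
Step 23: delete eqw at [3, 7, 18, 28, 40] -> counters=[0,0,5,0,0,0,0,5,0,0,0,3,0,0,0,0,0,0,0,0,0,3,0,0,0,0,0,0,3,0,0,0,0,0,0,0,0,0,2,0,2,2,0,0,0]
Step 24: insert ghd at [2, 7, 38, 40, 41] -> counters=[0,0,6,0,0,0,0,6,0,0,0,3,0,0,0,0,0,0,0,0,0,3,0,0,0,0,0,0,3,0,0,0,0,0,0,0,0,0,3,0,3,3,0,0,0]
Step 25: insert b at [5, 12, 16, 34, 40] -> counters=[0,0,6,0,0,1,0,6,0,0,0,3,1,0,0,0,1,0,0,0,0,3,0,0,0,0,0,0,3,0,0,0,0,0,1,0,0,0,3,0,4,3,0,0,0]
Step 26: insert ghd at [2, 7, 38, 40, 41] -> counters=[0,0,7,0,0,1,0,7,0,0,0,3,1,0,0,0,1,0,0,0,0,3,0,0,0,0,0,0,3,0,0,0,0,0,1,0,0,0,4,0,5,4,0,0,0]
Query pzt: check counters[3]=0 counters[6]=0 counters[21]=3 counters[34]=1 counters[36]=0 -> no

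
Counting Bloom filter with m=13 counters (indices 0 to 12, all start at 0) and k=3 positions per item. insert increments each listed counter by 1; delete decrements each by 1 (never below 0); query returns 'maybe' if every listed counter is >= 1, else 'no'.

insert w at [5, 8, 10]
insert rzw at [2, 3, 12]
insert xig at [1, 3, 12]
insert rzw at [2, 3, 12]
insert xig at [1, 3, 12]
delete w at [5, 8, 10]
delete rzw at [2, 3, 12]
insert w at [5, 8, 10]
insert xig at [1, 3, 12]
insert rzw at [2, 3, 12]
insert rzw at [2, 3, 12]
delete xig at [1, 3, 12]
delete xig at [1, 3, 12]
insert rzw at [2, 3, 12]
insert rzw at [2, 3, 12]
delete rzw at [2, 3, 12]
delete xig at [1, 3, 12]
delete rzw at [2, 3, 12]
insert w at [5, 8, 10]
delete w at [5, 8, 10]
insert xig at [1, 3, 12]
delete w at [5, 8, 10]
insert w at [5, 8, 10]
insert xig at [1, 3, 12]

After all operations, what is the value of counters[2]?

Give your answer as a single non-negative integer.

Answer: 3

Derivation:
Step 1: insert w at [5, 8, 10] -> counters=[0,0,0,0,0,1,0,0,1,0,1,0,0]
Step 2: insert rzw at [2, 3, 12] -> counters=[0,0,1,1,0,1,0,0,1,0,1,0,1]
Step 3: insert xig at [1, 3, 12] -> counters=[0,1,1,2,0,1,0,0,1,0,1,0,2]
Step 4: insert rzw at [2, 3, 12] -> counters=[0,1,2,3,0,1,0,0,1,0,1,0,3]
Step 5: insert xig at [1, 3, 12] -> counters=[0,2,2,4,0,1,0,0,1,0,1,0,4]
Step 6: delete w at [5, 8, 10] -> counters=[0,2,2,4,0,0,0,0,0,0,0,0,4]
Step 7: delete rzw at [2, 3, 12] -> counters=[0,2,1,3,0,0,0,0,0,0,0,0,3]
Step 8: insert w at [5, 8, 10] -> counters=[0,2,1,3,0,1,0,0,1,0,1,0,3]
Step 9: insert xig at [1, 3, 12] -> counters=[0,3,1,4,0,1,0,0,1,0,1,0,4]
Step 10: insert rzw at [2, 3, 12] -> counters=[0,3,2,5,0,1,0,0,1,0,1,0,5]
Step 11: insert rzw at [2, 3, 12] -> counters=[0,3,3,6,0,1,0,0,1,0,1,0,6]
Step 12: delete xig at [1, 3, 12] -> counters=[0,2,3,5,0,1,0,0,1,0,1,0,5]
Step 13: delete xig at [1, 3, 12] -> counters=[0,1,3,4,0,1,0,0,1,0,1,0,4]
Step 14: insert rzw at [2, 3, 12] -> counters=[0,1,4,5,0,1,0,0,1,0,1,0,5]
Step 15: insert rzw at [2, 3, 12] -> counters=[0,1,5,6,0,1,0,0,1,0,1,0,6]
Step 16: delete rzw at [2, 3, 12] -> counters=[0,1,4,5,0,1,0,0,1,0,1,0,5]
Step 17: delete xig at [1, 3, 12] -> counters=[0,0,4,4,0,1,0,0,1,0,1,0,4]
Step 18: delete rzw at [2, 3, 12] -> counters=[0,0,3,3,0,1,0,0,1,0,1,0,3]
Step 19: insert w at [5, 8, 10] -> counters=[0,0,3,3,0,2,0,0,2,0,2,0,3]
Step 20: delete w at [5, 8, 10] -> counters=[0,0,3,3,0,1,0,0,1,0,1,0,3]
Step 21: insert xig at [1, 3, 12] -> counters=[0,1,3,4,0,1,0,0,1,0,1,0,4]
Step 22: delete w at [5, 8, 10] -> counters=[0,1,3,4,0,0,0,0,0,0,0,0,4]
Step 23: insert w at [5, 8, 10] -> counters=[0,1,3,4,0,1,0,0,1,0,1,0,4]
Step 24: insert xig at [1, 3, 12] -> counters=[0,2,3,5,0,1,0,0,1,0,1,0,5]
Final counters=[0,2,3,5,0,1,0,0,1,0,1,0,5] -> counters[2]=3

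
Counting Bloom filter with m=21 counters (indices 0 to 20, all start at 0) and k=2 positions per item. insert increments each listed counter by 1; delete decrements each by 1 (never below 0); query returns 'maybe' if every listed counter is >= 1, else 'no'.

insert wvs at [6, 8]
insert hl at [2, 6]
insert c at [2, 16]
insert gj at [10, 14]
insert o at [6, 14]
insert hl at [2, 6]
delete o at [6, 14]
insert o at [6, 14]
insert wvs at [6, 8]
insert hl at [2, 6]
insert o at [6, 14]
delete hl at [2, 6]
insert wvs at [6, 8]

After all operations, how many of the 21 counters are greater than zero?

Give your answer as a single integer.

Answer: 6

Derivation:
Step 1: insert wvs at [6, 8] -> counters=[0,0,0,0,0,0,1,0,1,0,0,0,0,0,0,0,0,0,0,0,0]
Step 2: insert hl at [2, 6] -> counters=[0,0,1,0,0,0,2,0,1,0,0,0,0,0,0,0,0,0,0,0,0]
Step 3: insert c at [2, 16] -> counters=[0,0,2,0,0,0,2,0,1,0,0,0,0,0,0,0,1,0,0,0,0]
Step 4: insert gj at [10, 14] -> counters=[0,0,2,0,0,0,2,0,1,0,1,0,0,0,1,0,1,0,0,0,0]
Step 5: insert o at [6, 14] -> counters=[0,0,2,0,0,0,3,0,1,0,1,0,0,0,2,0,1,0,0,0,0]
Step 6: insert hl at [2, 6] -> counters=[0,0,3,0,0,0,4,0,1,0,1,0,0,0,2,0,1,0,0,0,0]
Step 7: delete o at [6, 14] -> counters=[0,0,3,0,0,0,3,0,1,0,1,0,0,0,1,0,1,0,0,0,0]
Step 8: insert o at [6, 14] -> counters=[0,0,3,0,0,0,4,0,1,0,1,0,0,0,2,0,1,0,0,0,0]
Step 9: insert wvs at [6, 8] -> counters=[0,0,3,0,0,0,5,0,2,0,1,0,0,0,2,0,1,0,0,0,0]
Step 10: insert hl at [2, 6] -> counters=[0,0,4,0,0,0,6,0,2,0,1,0,0,0,2,0,1,0,0,0,0]
Step 11: insert o at [6, 14] -> counters=[0,0,4,0,0,0,7,0,2,0,1,0,0,0,3,0,1,0,0,0,0]
Step 12: delete hl at [2, 6] -> counters=[0,0,3,0,0,0,6,0,2,0,1,0,0,0,3,0,1,0,0,0,0]
Step 13: insert wvs at [6, 8] -> counters=[0,0,3,0,0,0,7,0,3,0,1,0,0,0,3,0,1,0,0,0,0]
Final counters=[0,0,3,0,0,0,7,0,3,0,1,0,0,0,3,0,1,0,0,0,0] -> 6 nonzero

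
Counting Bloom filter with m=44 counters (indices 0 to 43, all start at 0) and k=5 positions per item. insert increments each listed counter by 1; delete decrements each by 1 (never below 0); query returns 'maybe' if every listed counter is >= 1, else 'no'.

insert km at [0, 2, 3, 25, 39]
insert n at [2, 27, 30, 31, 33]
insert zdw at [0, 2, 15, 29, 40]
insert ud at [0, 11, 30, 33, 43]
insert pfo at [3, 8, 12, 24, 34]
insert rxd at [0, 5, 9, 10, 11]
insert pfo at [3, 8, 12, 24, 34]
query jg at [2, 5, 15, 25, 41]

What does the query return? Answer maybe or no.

Step 1: insert km at [0, 2, 3, 25, 39] -> counters=[1,0,1,1,0,0,0,0,0,0,0,0,0,0,0,0,0,0,0,0,0,0,0,0,0,1,0,0,0,0,0,0,0,0,0,0,0,0,0,1,0,0,0,0]
Step 2: insert n at [2, 27, 30, 31, 33] -> counters=[1,0,2,1,0,0,0,0,0,0,0,0,0,0,0,0,0,0,0,0,0,0,0,0,0,1,0,1,0,0,1,1,0,1,0,0,0,0,0,1,0,0,0,0]
Step 3: insert zdw at [0, 2, 15, 29, 40] -> counters=[2,0,3,1,0,0,0,0,0,0,0,0,0,0,0,1,0,0,0,0,0,0,0,0,0,1,0,1,0,1,1,1,0,1,0,0,0,0,0,1,1,0,0,0]
Step 4: insert ud at [0, 11, 30, 33, 43] -> counters=[3,0,3,1,0,0,0,0,0,0,0,1,0,0,0,1,0,0,0,0,0,0,0,0,0,1,0,1,0,1,2,1,0,2,0,0,0,0,0,1,1,0,0,1]
Step 5: insert pfo at [3, 8, 12, 24, 34] -> counters=[3,0,3,2,0,0,0,0,1,0,0,1,1,0,0,1,0,0,0,0,0,0,0,0,1,1,0,1,0,1,2,1,0,2,1,0,0,0,0,1,1,0,0,1]
Step 6: insert rxd at [0, 5, 9, 10, 11] -> counters=[4,0,3,2,0,1,0,0,1,1,1,2,1,0,0,1,0,0,0,0,0,0,0,0,1,1,0,1,0,1,2,1,0,2,1,0,0,0,0,1,1,0,0,1]
Step 7: insert pfo at [3, 8, 12, 24, 34] -> counters=[4,0,3,3,0,1,0,0,2,1,1,2,2,0,0,1,0,0,0,0,0,0,0,0,2,1,0,1,0,1,2,1,0,2,2,0,0,0,0,1,1,0,0,1]
Query jg: check counters[2]=3 counters[5]=1 counters[15]=1 counters[25]=1 counters[41]=0 -> no

Answer: no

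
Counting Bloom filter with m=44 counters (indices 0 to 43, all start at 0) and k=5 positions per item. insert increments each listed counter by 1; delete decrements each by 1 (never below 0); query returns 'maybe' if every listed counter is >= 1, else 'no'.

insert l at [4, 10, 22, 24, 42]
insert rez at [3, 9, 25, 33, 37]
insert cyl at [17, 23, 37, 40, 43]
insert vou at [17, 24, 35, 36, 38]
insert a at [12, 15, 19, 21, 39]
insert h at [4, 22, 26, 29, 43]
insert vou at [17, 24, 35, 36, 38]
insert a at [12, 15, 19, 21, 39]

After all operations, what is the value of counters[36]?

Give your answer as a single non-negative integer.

Step 1: insert l at [4, 10, 22, 24, 42] -> counters=[0,0,0,0,1,0,0,0,0,0,1,0,0,0,0,0,0,0,0,0,0,0,1,0,1,0,0,0,0,0,0,0,0,0,0,0,0,0,0,0,0,0,1,0]
Step 2: insert rez at [3, 9, 25, 33, 37] -> counters=[0,0,0,1,1,0,0,0,0,1,1,0,0,0,0,0,0,0,0,0,0,0,1,0,1,1,0,0,0,0,0,0,0,1,0,0,0,1,0,0,0,0,1,0]
Step 3: insert cyl at [17, 23, 37, 40, 43] -> counters=[0,0,0,1,1,0,0,0,0,1,1,0,0,0,0,0,0,1,0,0,0,0,1,1,1,1,0,0,0,0,0,0,0,1,0,0,0,2,0,0,1,0,1,1]
Step 4: insert vou at [17, 24, 35, 36, 38] -> counters=[0,0,0,1,1,0,0,0,0,1,1,0,0,0,0,0,0,2,0,0,0,0,1,1,2,1,0,0,0,0,0,0,0,1,0,1,1,2,1,0,1,0,1,1]
Step 5: insert a at [12, 15, 19, 21, 39] -> counters=[0,0,0,1,1,0,0,0,0,1,1,0,1,0,0,1,0,2,0,1,0,1,1,1,2,1,0,0,0,0,0,0,0,1,0,1,1,2,1,1,1,0,1,1]
Step 6: insert h at [4, 22, 26, 29, 43] -> counters=[0,0,0,1,2,0,0,0,0,1,1,0,1,0,0,1,0,2,0,1,0,1,2,1,2,1,1,0,0,1,0,0,0,1,0,1,1,2,1,1,1,0,1,2]
Step 7: insert vou at [17, 24, 35, 36, 38] -> counters=[0,0,0,1,2,0,0,0,0,1,1,0,1,0,0,1,0,3,0,1,0,1,2,1,3,1,1,0,0,1,0,0,0,1,0,2,2,2,2,1,1,0,1,2]
Step 8: insert a at [12, 15, 19, 21, 39] -> counters=[0,0,0,1,2,0,0,0,0,1,1,0,2,0,0,2,0,3,0,2,0,2,2,1,3,1,1,0,0,1,0,0,0,1,0,2,2,2,2,2,1,0,1,2]
Final counters=[0,0,0,1,2,0,0,0,0,1,1,0,2,0,0,2,0,3,0,2,0,2,2,1,3,1,1,0,0,1,0,0,0,1,0,2,2,2,2,2,1,0,1,2] -> counters[36]=2

Answer: 2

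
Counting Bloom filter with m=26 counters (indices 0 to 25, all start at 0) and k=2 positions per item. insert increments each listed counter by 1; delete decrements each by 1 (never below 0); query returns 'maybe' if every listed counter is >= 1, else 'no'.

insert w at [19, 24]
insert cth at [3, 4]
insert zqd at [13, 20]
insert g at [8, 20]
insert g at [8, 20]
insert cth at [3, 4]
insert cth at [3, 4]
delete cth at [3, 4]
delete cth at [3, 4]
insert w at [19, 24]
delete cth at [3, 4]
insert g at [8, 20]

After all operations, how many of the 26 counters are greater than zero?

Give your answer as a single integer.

Step 1: insert w at [19, 24] -> counters=[0,0,0,0,0,0,0,0,0,0,0,0,0,0,0,0,0,0,0,1,0,0,0,0,1,0]
Step 2: insert cth at [3, 4] -> counters=[0,0,0,1,1,0,0,0,0,0,0,0,0,0,0,0,0,0,0,1,0,0,0,0,1,0]
Step 3: insert zqd at [13, 20] -> counters=[0,0,0,1,1,0,0,0,0,0,0,0,0,1,0,0,0,0,0,1,1,0,0,0,1,0]
Step 4: insert g at [8, 20] -> counters=[0,0,0,1,1,0,0,0,1,0,0,0,0,1,0,0,0,0,0,1,2,0,0,0,1,0]
Step 5: insert g at [8, 20] -> counters=[0,0,0,1,1,0,0,0,2,0,0,0,0,1,0,0,0,0,0,1,3,0,0,0,1,0]
Step 6: insert cth at [3, 4] -> counters=[0,0,0,2,2,0,0,0,2,0,0,0,0,1,0,0,0,0,0,1,3,0,0,0,1,0]
Step 7: insert cth at [3, 4] -> counters=[0,0,0,3,3,0,0,0,2,0,0,0,0,1,0,0,0,0,0,1,3,0,0,0,1,0]
Step 8: delete cth at [3, 4] -> counters=[0,0,0,2,2,0,0,0,2,0,0,0,0,1,0,0,0,0,0,1,3,0,0,0,1,0]
Step 9: delete cth at [3, 4] -> counters=[0,0,0,1,1,0,0,0,2,0,0,0,0,1,0,0,0,0,0,1,3,0,0,0,1,0]
Step 10: insert w at [19, 24] -> counters=[0,0,0,1,1,0,0,0,2,0,0,0,0,1,0,0,0,0,0,2,3,0,0,0,2,0]
Step 11: delete cth at [3, 4] -> counters=[0,0,0,0,0,0,0,0,2,0,0,0,0,1,0,0,0,0,0,2,3,0,0,0,2,0]
Step 12: insert g at [8, 20] -> counters=[0,0,0,0,0,0,0,0,3,0,0,0,0,1,0,0,0,0,0,2,4,0,0,0,2,0]
Final counters=[0,0,0,0,0,0,0,0,3,0,0,0,0,1,0,0,0,0,0,2,4,0,0,0,2,0] -> 5 nonzero

Answer: 5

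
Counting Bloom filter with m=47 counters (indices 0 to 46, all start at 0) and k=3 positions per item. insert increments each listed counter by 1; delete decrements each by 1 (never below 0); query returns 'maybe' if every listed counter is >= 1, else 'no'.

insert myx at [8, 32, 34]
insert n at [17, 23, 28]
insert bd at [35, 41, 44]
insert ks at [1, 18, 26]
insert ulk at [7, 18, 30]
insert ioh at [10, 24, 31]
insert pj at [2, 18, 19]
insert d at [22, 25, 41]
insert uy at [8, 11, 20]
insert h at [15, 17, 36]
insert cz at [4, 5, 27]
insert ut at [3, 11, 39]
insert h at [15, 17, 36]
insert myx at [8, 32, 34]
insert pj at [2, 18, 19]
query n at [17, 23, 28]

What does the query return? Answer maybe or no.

Step 1: insert myx at [8, 32, 34] -> counters=[0,0,0,0,0,0,0,0,1,0,0,0,0,0,0,0,0,0,0,0,0,0,0,0,0,0,0,0,0,0,0,0,1,0,1,0,0,0,0,0,0,0,0,0,0,0,0]
Step 2: insert n at [17, 23, 28] -> counters=[0,0,0,0,0,0,0,0,1,0,0,0,0,0,0,0,0,1,0,0,0,0,0,1,0,0,0,0,1,0,0,0,1,0,1,0,0,0,0,0,0,0,0,0,0,0,0]
Step 3: insert bd at [35, 41, 44] -> counters=[0,0,0,0,0,0,0,0,1,0,0,0,0,0,0,0,0,1,0,0,0,0,0,1,0,0,0,0,1,0,0,0,1,0,1,1,0,0,0,0,0,1,0,0,1,0,0]
Step 4: insert ks at [1, 18, 26] -> counters=[0,1,0,0,0,0,0,0,1,0,0,0,0,0,0,0,0,1,1,0,0,0,0,1,0,0,1,0,1,0,0,0,1,0,1,1,0,0,0,0,0,1,0,0,1,0,0]
Step 5: insert ulk at [7, 18, 30] -> counters=[0,1,0,0,0,0,0,1,1,0,0,0,0,0,0,0,0,1,2,0,0,0,0,1,0,0,1,0,1,0,1,0,1,0,1,1,0,0,0,0,0,1,0,0,1,0,0]
Step 6: insert ioh at [10, 24, 31] -> counters=[0,1,0,0,0,0,0,1,1,0,1,0,0,0,0,0,0,1,2,0,0,0,0,1,1,0,1,0,1,0,1,1,1,0,1,1,0,0,0,0,0,1,0,0,1,0,0]
Step 7: insert pj at [2, 18, 19] -> counters=[0,1,1,0,0,0,0,1,1,0,1,0,0,0,0,0,0,1,3,1,0,0,0,1,1,0,1,0,1,0,1,1,1,0,1,1,0,0,0,0,0,1,0,0,1,0,0]
Step 8: insert d at [22, 25, 41] -> counters=[0,1,1,0,0,0,0,1,1,0,1,0,0,0,0,0,0,1,3,1,0,0,1,1,1,1,1,0,1,0,1,1,1,0,1,1,0,0,0,0,0,2,0,0,1,0,0]
Step 9: insert uy at [8, 11, 20] -> counters=[0,1,1,0,0,0,0,1,2,0,1,1,0,0,0,0,0,1,3,1,1,0,1,1,1,1,1,0,1,0,1,1,1,0,1,1,0,0,0,0,0,2,0,0,1,0,0]
Step 10: insert h at [15, 17, 36] -> counters=[0,1,1,0,0,0,0,1,2,0,1,1,0,0,0,1,0,2,3,1,1,0,1,1,1,1,1,0,1,0,1,1,1,0,1,1,1,0,0,0,0,2,0,0,1,0,0]
Step 11: insert cz at [4, 5, 27] -> counters=[0,1,1,0,1,1,0,1,2,0,1,1,0,0,0,1,0,2,3,1,1,0,1,1,1,1,1,1,1,0,1,1,1,0,1,1,1,0,0,0,0,2,0,0,1,0,0]
Step 12: insert ut at [3, 11, 39] -> counters=[0,1,1,1,1,1,0,1,2,0,1,2,0,0,0,1,0,2,3,1,1,0,1,1,1,1,1,1,1,0,1,1,1,0,1,1,1,0,0,1,0,2,0,0,1,0,0]
Step 13: insert h at [15, 17, 36] -> counters=[0,1,1,1,1,1,0,1,2,0,1,2,0,0,0,2,0,3,3,1,1,0,1,1,1,1,1,1,1,0,1,1,1,0,1,1,2,0,0,1,0,2,0,0,1,0,0]
Step 14: insert myx at [8, 32, 34] -> counters=[0,1,1,1,1,1,0,1,3,0,1,2,0,0,0,2,0,3,3,1,1,0,1,1,1,1,1,1,1,0,1,1,2,0,2,1,2,0,0,1,0,2,0,0,1,0,0]
Step 15: insert pj at [2, 18, 19] -> counters=[0,1,2,1,1,1,0,1,3,0,1,2,0,0,0,2,0,3,4,2,1,0,1,1,1,1,1,1,1,0,1,1,2,0,2,1,2,0,0,1,0,2,0,0,1,0,0]
Query n: check counters[17]=3 counters[23]=1 counters[28]=1 -> maybe

Answer: maybe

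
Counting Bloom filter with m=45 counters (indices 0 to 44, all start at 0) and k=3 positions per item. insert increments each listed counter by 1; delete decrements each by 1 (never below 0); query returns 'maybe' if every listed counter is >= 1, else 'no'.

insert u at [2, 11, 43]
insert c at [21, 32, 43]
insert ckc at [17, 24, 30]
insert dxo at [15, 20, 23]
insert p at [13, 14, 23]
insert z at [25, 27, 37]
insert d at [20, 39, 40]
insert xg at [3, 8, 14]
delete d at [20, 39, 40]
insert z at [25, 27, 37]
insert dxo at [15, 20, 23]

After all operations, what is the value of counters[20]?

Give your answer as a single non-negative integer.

Step 1: insert u at [2, 11, 43] -> counters=[0,0,1,0,0,0,0,0,0,0,0,1,0,0,0,0,0,0,0,0,0,0,0,0,0,0,0,0,0,0,0,0,0,0,0,0,0,0,0,0,0,0,0,1,0]
Step 2: insert c at [21, 32, 43] -> counters=[0,0,1,0,0,0,0,0,0,0,0,1,0,0,0,0,0,0,0,0,0,1,0,0,0,0,0,0,0,0,0,0,1,0,0,0,0,0,0,0,0,0,0,2,0]
Step 3: insert ckc at [17, 24, 30] -> counters=[0,0,1,0,0,0,0,0,0,0,0,1,0,0,0,0,0,1,0,0,0,1,0,0,1,0,0,0,0,0,1,0,1,0,0,0,0,0,0,0,0,0,0,2,0]
Step 4: insert dxo at [15, 20, 23] -> counters=[0,0,1,0,0,0,0,0,0,0,0,1,0,0,0,1,0,1,0,0,1,1,0,1,1,0,0,0,0,0,1,0,1,0,0,0,0,0,0,0,0,0,0,2,0]
Step 5: insert p at [13, 14, 23] -> counters=[0,0,1,0,0,0,0,0,0,0,0,1,0,1,1,1,0,1,0,0,1,1,0,2,1,0,0,0,0,0,1,0,1,0,0,0,0,0,0,0,0,0,0,2,0]
Step 6: insert z at [25, 27, 37] -> counters=[0,0,1,0,0,0,0,0,0,0,0,1,0,1,1,1,0,1,0,0,1,1,0,2,1,1,0,1,0,0,1,0,1,0,0,0,0,1,0,0,0,0,0,2,0]
Step 7: insert d at [20, 39, 40] -> counters=[0,0,1,0,0,0,0,0,0,0,0,1,0,1,1,1,0,1,0,0,2,1,0,2,1,1,0,1,0,0,1,0,1,0,0,0,0,1,0,1,1,0,0,2,0]
Step 8: insert xg at [3, 8, 14] -> counters=[0,0,1,1,0,0,0,0,1,0,0,1,0,1,2,1,0,1,0,0,2,1,0,2,1,1,0,1,0,0,1,0,1,0,0,0,0,1,0,1,1,0,0,2,0]
Step 9: delete d at [20, 39, 40] -> counters=[0,0,1,1,0,0,0,0,1,0,0,1,0,1,2,1,0,1,0,0,1,1,0,2,1,1,0,1,0,0,1,0,1,0,0,0,0,1,0,0,0,0,0,2,0]
Step 10: insert z at [25, 27, 37] -> counters=[0,0,1,1,0,0,0,0,1,0,0,1,0,1,2,1,0,1,0,0,1,1,0,2,1,2,0,2,0,0,1,0,1,0,0,0,0,2,0,0,0,0,0,2,0]
Step 11: insert dxo at [15, 20, 23] -> counters=[0,0,1,1,0,0,0,0,1,0,0,1,0,1,2,2,0,1,0,0,2,1,0,3,1,2,0,2,0,0,1,0,1,0,0,0,0,2,0,0,0,0,0,2,0]
Final counters=[0,0,1,1,0,0,0,0,1,0,0,1,0,1,2,2,0,1,0,0,2,1,0,3,1,2,0,2,0,0,1,0,1,0,0,0,0,2,0,0,0,0,0,2,0] -> counters[20]=2

Answer: 2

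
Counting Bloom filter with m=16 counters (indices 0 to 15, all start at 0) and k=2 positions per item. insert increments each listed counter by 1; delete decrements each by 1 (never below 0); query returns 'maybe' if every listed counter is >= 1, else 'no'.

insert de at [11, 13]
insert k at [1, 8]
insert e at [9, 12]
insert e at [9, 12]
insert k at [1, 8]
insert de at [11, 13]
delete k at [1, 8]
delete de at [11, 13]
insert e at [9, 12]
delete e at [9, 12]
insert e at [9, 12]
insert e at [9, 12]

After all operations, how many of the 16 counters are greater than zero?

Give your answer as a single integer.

Answer: 6

Derivation:
Step 1: insert de at [11, 13] -> counters=[0,0,0,0,0,0,0,0,0,0,0,1,0,1,0,0]
Step 2: insert k at [1, 8] -> counters=[0,1,0,0,0,0,0,0,1,0,0,1,0,1,0,0]
Step 3: insert e at [9, 12] -> counters=[0,1,0,0,0,0,0,0,1,1,0,1,1,1,0,0]
Step 4: insert e at [9, 12] -> counters=[0,1,0,0,0,0,0,0,1,2,0,1,2,1,0,0]
Step 5: insert k at [1, 8] -> counters=[0,2,0,0,0,0,0,0,2,2,0,1,2,1,0,0]
Step 6: insert de at [11, 13] -> counters=[0,2,0,0,0,0,0,0,2,2,0,2,2,2,0,0]
Step 7: delete k at [1, 8] -> counters=[0,1,0,0,0,0,0,0,1,2,0,2,2,2,0,0]
Step 8: delete de at [11, 13] -> counters=[0,1,0,0,0,0,0,0,1,2,0,1,2,1,0,0]
Step 9: insert e at [9, 12] -> counters=[0,1,0,0,0,0,0,0,1,3,0,1,3,1,0,0]
Step 10: delete e at [9, 12] -> counters=[0,1,0,0,0,0,0,0,1,2,0,1,2,1,0,0]
Step 11: insert e at [9, 12] -> counters=[0,1,0,0,0,0,0,0,1,3,0,1,3,1,0,0]
Step 12: insert e at [9, 12] -> counters=[0,1,0,0,0,0,0,0,1,4,0,1,4,1,0,0]
Final counters=[0,1,0,0,0,0,0,0,1,4,0,1,4,1,0,0] -> 6 nonzero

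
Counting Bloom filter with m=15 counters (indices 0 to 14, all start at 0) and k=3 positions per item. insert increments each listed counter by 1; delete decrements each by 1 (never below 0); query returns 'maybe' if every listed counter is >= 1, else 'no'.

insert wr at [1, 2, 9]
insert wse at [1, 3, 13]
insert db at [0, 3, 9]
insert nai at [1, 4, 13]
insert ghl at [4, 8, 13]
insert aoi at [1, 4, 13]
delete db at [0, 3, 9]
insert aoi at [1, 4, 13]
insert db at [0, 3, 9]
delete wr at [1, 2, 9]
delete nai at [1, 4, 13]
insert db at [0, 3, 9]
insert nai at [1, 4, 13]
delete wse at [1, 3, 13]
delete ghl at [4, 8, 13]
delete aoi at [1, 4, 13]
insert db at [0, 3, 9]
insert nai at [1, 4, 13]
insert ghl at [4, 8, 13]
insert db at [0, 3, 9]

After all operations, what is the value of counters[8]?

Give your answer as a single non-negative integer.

Step 1: insert wr at [1, 2, 9] -> counters=[0,1,1,0,0,0,0,0,0,1,0,0,0,0,0]
Step 2: insert wse at [1, 3, 13] -> counters=[0,2,1,1,0,0,0,0,0,1,0,0,0,1,0]
Step 3: insert db at [0, 3, 9] -> counters=[1,2,1,2,0,0,0,0,0,2,0,0,0,1,0]
Step 4: insert nai at [1, 4, 13] -> counters=[1,3,1,2,1,0,0,0,0,2,0,0,0,2,0]
Step 5: insert ghl at [4, 8, 13] -> counters=[1,3,1,2,2,0,0,0,1,2,0,0,0,3,0]
Step 6: insert aoi at [1, 4, 13] -> counters=[1,4,1,2,3,0,0,0,1,2,0,0,0,4,0]
Step 7: delete db at [0, 3, 9] -> counters=[0,4,1,1,3,0,0,0,1,1,0,0,0,4,0]
Step 8: insert aoi at [1, 4, 13] -> counters=[0,5,1,1,4,0,0,0,1,1,0,0,0,5,0]
Step 9: insert db at [0, 3, 9] -> counters=[1,5,1,2,4,0,0,0,1,2,0,0,0,5,0]
Step 10: delete wr at [1, 2, 9] -> counters=[1,4,0,2,4,0,0,0,1,1,0,0,0,5,0]
Step 11: delete nai at [1, 4, 13] -> counters=[1,3,0,2,3,0,0,0,1,1,0,0,0,4,0]
Step 12: insert db at [0, 3, 9] -> counters=[2,3,0,3,3,0,0,0,1,2,0,0,0,4,0]
Step 13: insert nai at [1, 4, 13] -> counters=[2,4,0,3,4,0,0,0,1,2,0,0,0,5,0]
Step 14: delete wse at [1, 3, 13] -> counters=[2,3,0,2,4,0,0,0,1,2,0,0,0,4,0]
Step 15: delete ghl at [4, 8, 13] -> counters=[2,3,0,2,3,0,0,0,0,2,0,0,0,3,0]
Step 16: delete aoi at [1, 4, 13] -> counters=[2,2,0,2,2,0,0,0,0,2,0,0,0,2,0]
Step 17: insert db at [0, 3, 9] -> counters=[3,2,0,3,2,0,0,0,0,3,0,0,0,2,0]
Step 18: insert nai at [1, 4, 13] -> counters=[3,3,0,3,3,0,0,0,0,3,0,0,0,3,0]
Step 19: insert ghl at [4, 8, 13] -> counters=[3,3,0,3,4,0,0,0,1,3,0,0,0,4,0]
Step 20: insert db at [0, 3, 9] -> counters=[4,3,0,4,4,0,0,0,1,4,0,0,0,4,0]
Final counters=[4,3,0,4,4,0,0,0,1,4,0,0,0,4,0] -> counters[8]=1

Answer: 1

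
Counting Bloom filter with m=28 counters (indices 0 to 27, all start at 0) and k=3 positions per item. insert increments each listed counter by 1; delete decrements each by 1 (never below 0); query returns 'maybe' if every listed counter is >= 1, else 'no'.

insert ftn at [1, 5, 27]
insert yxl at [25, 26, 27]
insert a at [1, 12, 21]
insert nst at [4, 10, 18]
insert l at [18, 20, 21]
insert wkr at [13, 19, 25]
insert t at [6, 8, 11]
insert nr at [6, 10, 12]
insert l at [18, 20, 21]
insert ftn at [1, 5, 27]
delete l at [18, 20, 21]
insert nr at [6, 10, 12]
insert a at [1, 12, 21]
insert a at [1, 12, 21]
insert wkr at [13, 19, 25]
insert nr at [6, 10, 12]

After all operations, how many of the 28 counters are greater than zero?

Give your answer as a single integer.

Answer: 16

Derivation:
Step 1: insert ftn at [1, 5, 27] -> counters=[0,1,0,0,0,1,0,0,0,0,0,0,0,0,0,0,0,0,0,0,0,0,0,0,0,0,0,1]
Step 2: insert yxl at [25, 26, 27] -> counters=[0,1,0,0,0,1,0,0,0,0,0,0,0,0,0,0,0,0,0,0,0,0,0,0,0,1,1,2]
Step 3: insert a at [1, 12, 21] -> counters=[0,2,0,0,0,1,0,0,0,0,0,0,1,0,0,0,0,0,0,0,0,1,0,0,0,1,1,2]
Step 4: insert nst at [4, 10, 18] -> counters=[0,2,0,0,1,1,0,0,0,0,1,0,1,0,0,0,0,0,1,0,0,1,0,0,0,1,1,2]
Step 5: insert l at [18, 20, 21] -> counters=[0,2,0,0,1,1,0,0,0,0,1,0,1,0,0,0,0,0,2,0,1,2,0,0,0,1,1,2]
Step 6: insert wkr at [13, 19, 25] -> counters=[0,2,0,0,1,1,0,0,0,0,1,0,1,1,0,0,0,0,2,1,1,2,0,0,0,2,1,2]
Step 7: insert t at [6, 8, 11] -> counters=[0,2,0,0,1,1,1,0,1,0,1,1,1,1,0,0,0,0,2,1,1,2,0,0,0,2,1,2]
Step 8: insert nr at [6, 10, 12] -> counters=[0,2,0,0,1,1,2,0,1,0,2,1,2,1,0,0,0,0,2,1,1,2,0,0,0,2,1,2]
Step 9: insert l at [18, 20, 21] -> counters=[0,2,0,0,1,1,2,0,1,0,2,1,2,1,0,0,0,0,3,1,2,3,0,0,0,2,1,2]
Step 10: insert ftn at [1, 5, 27] -> counters=[0,3,0,0,1,2,2,0,1,0,2,1,2,1,0,0,0,0,3,1,2,3,0,0,0,2,1,3]
Step 11: delete l at [18, 20, 21] -> counters=[0,3,0,0,1,2,2,0,1,0,2,1,2,1,0,0,0,0,2,1,1,2,0,0,0,2,1,3]
Step 12: insert nr at [6, 10, 12] -> counters=[0,3,0,0,1,2,3,0,1,0,3,1,3,1,0,0,0,0,2,1,1,2,0,0,0,2,1,3]
Step 13: insert a at [1, 12, 21] -> counters=[0,4,0,0,1,2,3,0,1,0,3,1,4,1,0,0,0,0,2,1,1,3,0,0,0,2,1,3]
Step 14: insert a at [1, 12, 21] -> counters=[0,5,0,0,1,2,3,0,1,0,3,1,5,1,0,0,0,0,2,1,1,4,0,0,0,2,1,3]
Step 15: insert wkr at [13, 19, 25] -> counters=[0,5,0,0,1,2,3,0,1,0,3,1,5,2,0,0,0,0,2,2,1,4,0,0,0,3,1,3]
Step 16: insert nr at [6, 10, 12] -> counters=[0,5,0,0,1,2,4,0,1,0,4,1,6,2,0,0,0,0,2,2,1,4,0,0,0,3,1,3]
Final counters=[0,5,0,0,1,2,4,0,1,0,4,1,6,2,0,0,0,0,2,2,1,4,0,0,0,3,1,3] -> 16 nonzero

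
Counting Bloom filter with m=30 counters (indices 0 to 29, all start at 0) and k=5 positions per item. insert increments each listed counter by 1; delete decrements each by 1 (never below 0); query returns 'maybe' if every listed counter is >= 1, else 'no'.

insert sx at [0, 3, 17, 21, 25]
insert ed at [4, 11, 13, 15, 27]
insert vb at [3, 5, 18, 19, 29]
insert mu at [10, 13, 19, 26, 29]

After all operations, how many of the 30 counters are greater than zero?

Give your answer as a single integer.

Step 1: insert sx at [0, 3, 17, 21, 25] -> counters=[1,0,0,1,0,0,0,0,0,0,0,0,0,0,0,0,0,1,0,0,0,1,0,0,0,1,0,0,0,0]
Step 2: insert ed at [4, 11, 13, 15, 27] -> counters=[1,0,0,1,1,0,0,0,0,0,0,1,0,1,0,1,0,1,0,0,0,1,0,0,0,1,0,1,0,0]
Step 3: insert vb at [3, 5, 18, 19, 29] -> counters=[1,0,0,2,1,1,0,0,0,0,0,1,0,1,0,1,0,1,1,1,0,1,0,0,0,1,0,1,0,1]
Step 4: insert mu at [10, 13, 19, 26, 29] -> counters=[1,0,0,2,1,1,0,0,0,0,1,1,0,2,0,1,0,1,1,2,0,1,0,0,0,1,1,1,0,2]
Final counters=[1,0,0,2,1,1,0,0,0,0,1,1,0,2,0,1,0,1,1,2,0,1,0,0,0,1,1,1,0,2] -> 16 nonzero

Answer: 16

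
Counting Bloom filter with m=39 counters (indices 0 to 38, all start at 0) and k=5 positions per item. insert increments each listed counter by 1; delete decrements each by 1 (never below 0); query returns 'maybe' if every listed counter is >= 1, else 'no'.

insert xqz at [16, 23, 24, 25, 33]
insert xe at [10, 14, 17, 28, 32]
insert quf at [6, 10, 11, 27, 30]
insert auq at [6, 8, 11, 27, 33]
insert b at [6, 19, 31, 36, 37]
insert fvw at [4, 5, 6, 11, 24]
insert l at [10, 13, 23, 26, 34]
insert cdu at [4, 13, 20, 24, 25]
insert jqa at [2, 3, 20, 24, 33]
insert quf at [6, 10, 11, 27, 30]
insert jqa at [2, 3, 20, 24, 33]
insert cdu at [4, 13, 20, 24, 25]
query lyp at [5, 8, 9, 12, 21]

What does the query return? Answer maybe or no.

Step 1: insert xqz at [16, 23, 24, 25, 33] -> counters=[0,0,0,0,0,0,0,0,0,0,0,0,0,0,0,0,1,0,0,0,0,0,0,1,1,1,0,0,0,0,0,0,0,1,0,0,0,0,0]
Step 2: insert xe at [10, 14, 17, 28, 32] -> counters=[0,0,0,0,0,0,0,0,0,0,1,0,0,0,1,0,1,1,0,0,0,0,0,1,1,1,0,0,1,0,0,0,1,1,0,0,0,0,0]
Step 3: insert quf at [6, 10, 11, 27, 30] -> counters=[0,0,0,0,0,0,1,0,0,0,2,1,0,0,1,0,1,1,0,0,0,0,0,1,1,1,0,1,1,0,1,0,1,1,0,0,0,0,0]
Step 4: insert auq at [6, 8, 11, 27, 33] -> counters=[0,0,0,0,0,0,2,0,1,0,2,2,0,0,1,0,1,1,0,0,0,0,0,1,1,1,0,2,1,0,1,0,1,2,0,0,0,0,0]
Step 5: insert b at [6, 19, 31, 36, 37] -> counters=[0,0,0,0,0,0,3,0,1,0,2,2,0,0,1,0,1,1,0,1,0,0,0,1,1,1,0,2,1,0,1,1,1,2,0,0,1,1,0]
Step 6: insert fvw at [4, 5, 6, 11, 24] -> counters=[0,0,0,0,1,1,4,0,1,0,2,3,0,0,1,0,1,1,0,1,0,0,0,1,2,1,0,2,1,0,1,1,1,2,0,0,1,1,0]
Step 7: insert l at [10, 13, 23, 26, 34] -> counters=[0,0,0,0,1,1,4,0,1,0,3,3,0,1,1,0,1,1,0,1,0,0,0,2,2,1,1,2,1,0,1,1,1,2,1,0,1,1,0]
Step 8: insert cdu at [4, 13, 20, 24, 25] -> counters=[0,0,0,0,2,1,4,0,1,0,3,3,0,2,1,0,1,1,0,1,1,0,0,2,3,2,1,2,1,0,1,1,1,2,1,0,1,1,0]
Step 9: insert jqa at [2, 3, 20, 24, 33] -> counters=[0,0,1,1,2,1,4,0,1,0,3,3,0,2,1,0,1,1,0,1,2,0,0,2,4,2,1,2,1,0,1,1,1,3,1,0,1,1,0]
Step 10: insert quf at [6, 10, 11, 27, 30] -> counters=[0,0,1,1,2,1,5,0,1,0,4,4,0,2,1,0,1,1,0,1,2,0,0,2,4,2,1,3,1,0,2,1,1,3,1,0,1,1,0]
Step 11: insert jqa at [2, 3, 20, 24, 33] -> counters=[0,0,2,2,2,1,5,0,1,0,4,4,0,2,1,0,1,1,0,1,3,0,0,2,5,2,1,3,1,0,2,1,1,4,1,0,1,1,0]
Step 12: insert cdu at [4, 13, 20, 24, 25] -> counters=[0,0,2,2,3,1,5,0,1,0,4,4,0,3,1,0,1,1,0,1,4,0,0,2,6,3,1,3,1,0,2,1,1,4,1,0,1,1,0]
Query lyp: check counters[5]=1 counters[8]=1 counters[9]=0 counters[12]=0 counters[21]=0 -> no

Answer: no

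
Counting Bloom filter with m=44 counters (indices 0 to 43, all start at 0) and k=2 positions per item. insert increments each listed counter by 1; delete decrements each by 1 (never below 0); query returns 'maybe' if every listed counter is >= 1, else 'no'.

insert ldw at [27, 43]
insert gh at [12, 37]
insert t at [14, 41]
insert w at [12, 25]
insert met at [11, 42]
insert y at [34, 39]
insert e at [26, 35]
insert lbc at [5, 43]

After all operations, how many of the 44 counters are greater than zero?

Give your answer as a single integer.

Answer: 14

Derivation:
Step 1: insert ldw at [27, 43] -> counters=[0,0,0,0,0,0,0,0,0,0,0,0,0,0,0,0,0,0,0,0,0,0,0,0,0,0,0,1,0,0,0,0,0,0,0,0,0,0,0,0,0,0,0,1]
Step 2: insert gh at [12, 37] -> counters=[0,0,0,0,0,0,0,0,0,0,0,0,1,0,0,0,0,0,0,0,0,0,0,0,0,0,0,1,0,0,0,0,0,0,0,0,0,1,0,0,0,0,0,1]
Step 3: insert t at [14, 41] -> counters=[0,0,0,0,0,0,0,0,0,0,0,0,1,0,1,0,0,0,0,0,0,0,0,0,0,0,0,1,0,0,0,0,0,0,0,0,0,1,0,0,0,1,0,1]
Step 4: insert w at [12, 25] -> counters=[0,0,0,0,0,0,0,0,0,0,0,0,2,0,1,0,0,0,0,0,0,0,0,0,0,1,0,1,0,0,0,0,0,0,0,0,0,1,0,0,0,1,0,1]
Step 5: insert met at [11, 42] -> counters=[0,0,0,0,0,0,0,0,0,0,0,1,2,0,1,0,0,0,0,0,0,0,0,0,0,1,0,1,0,0,0,0,0,0,0,0,0,1,0,0,0,1,1,1]
Step 6: insert y at [34, 39] -> counters=[0,0,0,0,0,0,0,0,0,0,0,1,2,0,1,0,0,0,0,0,0,0,0,0,0,1,0,1,0,0,0,0,0,0,1,0,0,1,0,1,0,1,1,1]
Step 7: insert e at [26, 35] -> counters=[0,0,0,0,0,0,0,0,0,0,0,1,2,0,1,0,0,0,0,0,0,0,0,0,0,1,1,1,0,0,0,0,0,0,1,1,0,1,0,1,0,1,1,1]
Step 8: insert lbc at [5, 43] -> counters=[0,0,0,0,0,1,0,0,0,0,0,1,2,0,1,0,0,0,0,0,0,0,0,0,0,1,1,1,0,0,0,0,0,0,1,1,0,1,0,1,0,1,1,2]
Final counters=[0,0,0,0,0,1,0,0,0,0,0,1,2,0,1,0,0,0,0,0,0,0,0,0,0,1,1,1,0,0,0,0,0,0,1,1,0,1,0,1,0,1,1,2] -> 14 nonzero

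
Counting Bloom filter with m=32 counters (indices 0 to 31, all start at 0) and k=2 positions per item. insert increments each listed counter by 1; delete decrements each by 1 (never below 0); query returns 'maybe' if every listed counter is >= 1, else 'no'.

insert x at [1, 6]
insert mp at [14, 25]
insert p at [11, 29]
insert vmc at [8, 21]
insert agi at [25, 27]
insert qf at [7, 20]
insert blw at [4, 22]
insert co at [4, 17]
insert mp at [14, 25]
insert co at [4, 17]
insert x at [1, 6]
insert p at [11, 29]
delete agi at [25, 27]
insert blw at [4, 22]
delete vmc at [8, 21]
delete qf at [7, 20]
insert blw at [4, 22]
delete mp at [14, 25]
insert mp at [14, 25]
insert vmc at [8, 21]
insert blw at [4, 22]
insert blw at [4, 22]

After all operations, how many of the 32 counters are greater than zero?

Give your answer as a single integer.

Step 1: insert x at [1, 6] -> counters=[0,1,0,0,0,0,1,0,0,0,0,0,0,0,0,0,0,0,0,0,0,0,0,0,0,0,0,0,0,0,0,0]
Step 2: insert mp at [14, 25] -> counters=[0,1,0,0,0,0,1,0,0,0,0,0,0,0,1,0,0,0,0,0,0,0,0,0,0,1,0,0,0,0,0,0]
Step 3: insert p at [11, 29] -> counters=[0,1,0,0,0,0,1,0,0,0,0,1,0,0,1,0,0,0,0,0,0,0,0,0,0,1,0,0,0,1,0,0]
Step 4: insert vmc at [8, 21] -> counters=[0,1,0,0,0,0,1,0,1,0,0,1,0,0,1,0,0,0,0,0,0,1,0,0,0,1,0,0,0,1,0,0]
Step 5: insert agi at [25, 27] -> counters=[0,1,0,0,0,0,1,0,1,0,0,1,0,0,1,0,0,0,0,0,0,1,0,0,0,2,0,1,0,1,0,0]
Step 6: insert qf at [7, 20] -> counters=[0,1,0,0,0,0,1,1,1,0,0,1,0,0,1,0,0,0,0,0,1,1,0,0,0,2,0,1,0,1,0,0]
Step 7: insert blw at [4, 22] -> counters=[0,1,0,0,1,0,1,1,1,0,0,1,0,0,1,0,0,0,0,0,1,1,1,0,0,2,0,1,0,1,0,0]
Step 8: insert co at [4, 17] -> counters=[0,1,0,0,2,0,1,1,1,0,0,1,0,0,1,0,0,1,0,0,1,1,1,0,0,2,0,1,0,1,0,0]
Step 9: insert mp at [14, 25] -> counters=[0,1,0,0,2,0,1,1,1,0,0,1,0,0,2,0,0,1,0,0,1,1,1,0,0,3,0,1,0,1,0,0]
Step 10: insert co at [4, 17] -> counters=[0,1,0,0,3,0,1,1,1,0,0,1,0,0,2,0,0,2,0,0,1,1,1,0,0,3,0,1,0,1,0,0]
Step 11: insert x at [1, 6] -> counters=[0,2,0,0,3,0,2,1,1,0,0,1,0,0,2,0,0,2,0,0,1,1,1,0,0,3,0,1,0,1,0,0]
Step 12: insert p at [11, 29] -> counters=[0,2,0,0,3,0,2,1,1,0,0,2,0,0,2,0,0,2,0,0,1,1,1,0,0,3,0,1,0,2,0,0]
Step 13: delete agi at [25, 27] -> counters=[0,2,0,0,3,0,2,1,1,0,0,2,0,0,2,0,0,2,0,0,1,1,1,0,0,2,0,0,0,2,0,0]
Step 14: insert blw at [4, 22] -> counters=[0,2,0,0,4,0,2,1,1,0,0,2,0,0,2,0,0,2,0,0,1,1,2,0,0,2,0,0,0,2,0,0]
Step 15: delete vmc at [8, 21] -> counters=[0,2,0,0,4,0,2,1,0,0,0,2,0,0,2,0,0,2,0,0,1,0,2,0,0,2,0,0,0,2,0,0]
Step 16: delete qf at [7, 20] -> counters=[0,2,0,0,4,0,2,0,0,0,0,2,0,0,2,0,0,2,0,0,0,0,2,0,0,2,0,0,0,2,0,0]
Step 17: insert blw at [4, 22] -> counters=[0,2,0,0,5,0,2,0,0,0,0,2,0,0,2,0,0,2,0,0,0,0,3,0,0,2,0,0,0,2,0,0]
Step 18: delete mp at [14, 25] -> counters=[0,2,0,0,5,0,2,0,0,0,0,2,0,0,1,0,0,2,0,0,0,0,3,0,0,1,0,0,0,2,0,0]
Step 19: insert mp at [14, 25] -> counters=[0,2,0,0,5,0,2,0,0,0,0,2,0,0,2,0,0,2,0,0,0,0,3,0,0,2,0,0,0,2,0,0]
Step 20: insert vmc at [8, 21] -> counters=[0,2,0,0,5,0,2,0,1,0,0,2,0,0,2,0,0,2,0,0,0,1,3,0,0,2,0,0,0,2,0,0]
Step 21: insert blw at [4, 22] -> counters=[0,2,0,0,6,0,2,0,1,0,0,2,0,0,2,0,0,2,0,0,0,1,4,0,0,2,0,0,0,2,0,0]
Step 22: insert blw at [4, 22] -> counters=[0,2,0,0,7,0,2,0,1,0,0,2,0,0,2,0,0,2,0,0,0,1,5,0,0,2,0,0,0,2,0,0]
Final counters=[0,2,0,0,7,0,2,0,1,0,0,2,0,0,2,0,0,2,0,0,0,1,5,0,0,2,0,0,0,2,0,0] -> 11 nonzero

Answer: 11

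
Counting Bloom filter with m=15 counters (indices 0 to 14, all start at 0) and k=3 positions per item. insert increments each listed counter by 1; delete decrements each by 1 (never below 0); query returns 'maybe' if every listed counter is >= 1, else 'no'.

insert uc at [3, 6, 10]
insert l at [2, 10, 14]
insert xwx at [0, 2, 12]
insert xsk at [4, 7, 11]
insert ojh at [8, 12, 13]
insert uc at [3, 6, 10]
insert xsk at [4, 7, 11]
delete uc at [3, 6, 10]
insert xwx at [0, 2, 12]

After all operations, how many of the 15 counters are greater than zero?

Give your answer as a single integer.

Answer: 12

Derivation:
Step 1: insert uc at [3, 6, 10] -> counters=[0,0,0,1,0,0,1,0,0,0,1,0,0,0,0]
Step 2: insert l at [2, 10, 14] -> counters=[0,0,1,1,0,0,1,0,0,0,2,0,0,0,1]
Step 3: insert xwx at [0, 2, 12] -> counters=[1,0,2,1,0,0,1,0,0,0,2,0,1,0,1]
Step 4: insert xsk at [4, 7, 11] -> counters=[1,0,2,1,1,0,1,1,0,0,2,1,1,0,1]
Step 5: insert ojh at [8, 12, 13] -> counters=[1,0,2,1,1,0,1,1,1,0,2,1,2,1,1]
Step 6: insert uc at [3, 6, 10] -> counters=[1,0,2,2,1,0,2,1,1,0,3,1,2,1,1]
Step 7: insert xsk at [4, 7, 11] -> counters=[1,0,2,2,2,0,2,2,1,0,3,2,2,1,1]
Step 8: delete uc at [3, 6, 10] -> counters=[1,0,2,1,2,0,1,2,1,0,2,2,2,1,1]
Step 9: insert xwx at [0, 2, 12] -> counters=[2,0,3,1,2,0,1,2,1,0,2,2,3,1,1]
Final counters=[2,0,3,1,2,0,1,2,1,0,2,2,3,1,1] -> 12 nonzero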